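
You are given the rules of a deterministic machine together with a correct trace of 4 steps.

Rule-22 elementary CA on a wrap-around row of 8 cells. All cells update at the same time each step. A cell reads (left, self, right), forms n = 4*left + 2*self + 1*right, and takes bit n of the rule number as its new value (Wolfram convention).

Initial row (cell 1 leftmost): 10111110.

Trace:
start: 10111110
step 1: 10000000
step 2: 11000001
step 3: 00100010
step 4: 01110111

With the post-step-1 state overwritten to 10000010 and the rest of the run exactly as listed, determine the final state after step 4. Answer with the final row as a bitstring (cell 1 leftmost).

state after step 1 := 10000010
step 2: 11000110
step 3: 00101000
step 4: 01101100

01101100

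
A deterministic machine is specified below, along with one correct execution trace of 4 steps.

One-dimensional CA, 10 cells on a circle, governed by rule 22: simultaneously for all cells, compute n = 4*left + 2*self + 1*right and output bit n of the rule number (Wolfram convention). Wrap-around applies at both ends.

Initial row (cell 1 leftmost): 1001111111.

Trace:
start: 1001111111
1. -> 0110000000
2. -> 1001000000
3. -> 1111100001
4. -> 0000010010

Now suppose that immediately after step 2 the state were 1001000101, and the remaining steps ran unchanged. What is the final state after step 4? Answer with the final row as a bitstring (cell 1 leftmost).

1000000010

state after step 2 := 1001000101
3. -> 0111101100
4. -> 1000000010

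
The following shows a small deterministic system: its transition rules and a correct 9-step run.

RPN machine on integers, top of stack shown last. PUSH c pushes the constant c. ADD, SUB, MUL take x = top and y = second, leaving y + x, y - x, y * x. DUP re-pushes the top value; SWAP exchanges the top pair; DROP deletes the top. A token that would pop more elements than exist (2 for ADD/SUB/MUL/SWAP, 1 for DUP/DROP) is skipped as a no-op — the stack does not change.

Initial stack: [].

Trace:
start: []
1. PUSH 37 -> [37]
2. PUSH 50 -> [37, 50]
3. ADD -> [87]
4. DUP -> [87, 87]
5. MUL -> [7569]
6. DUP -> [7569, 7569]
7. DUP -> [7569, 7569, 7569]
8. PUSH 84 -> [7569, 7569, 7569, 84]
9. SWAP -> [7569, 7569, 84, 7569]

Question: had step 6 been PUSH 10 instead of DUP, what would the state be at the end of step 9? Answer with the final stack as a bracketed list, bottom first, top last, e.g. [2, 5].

(re-executing from step 6 with the substitution; state before step 6: [7569])
6. PUSH 10 -> [7569, 10]
7. DUP -> [7569, 10, 10]
8. PUSH 84 -> [7569, 10, 10, 84]
9. SWAP -> [7569, 10, 84, 10]

[7569, 10, 84, 10]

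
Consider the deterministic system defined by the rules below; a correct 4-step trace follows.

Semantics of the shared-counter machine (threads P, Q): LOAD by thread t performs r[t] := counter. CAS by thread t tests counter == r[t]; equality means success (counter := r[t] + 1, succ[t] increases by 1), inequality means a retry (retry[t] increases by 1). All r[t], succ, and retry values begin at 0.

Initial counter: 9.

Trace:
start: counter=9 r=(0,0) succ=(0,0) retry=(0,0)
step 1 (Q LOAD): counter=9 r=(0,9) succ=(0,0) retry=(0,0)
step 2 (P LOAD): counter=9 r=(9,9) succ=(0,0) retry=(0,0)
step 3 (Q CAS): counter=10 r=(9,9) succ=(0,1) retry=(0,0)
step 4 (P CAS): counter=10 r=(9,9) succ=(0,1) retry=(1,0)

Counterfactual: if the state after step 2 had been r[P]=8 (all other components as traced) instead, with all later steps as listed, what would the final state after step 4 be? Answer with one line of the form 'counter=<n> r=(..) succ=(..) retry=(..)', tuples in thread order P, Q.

counter=10 r=(8,9) succ=(0,1) retry=(1,0)

state after step 2 := counter=9 r=(8,9) succ=(0,0) retry=(0,0)
step 3 (Q CAS): counter=10 r=(8,9) succ=(0,1) retry=(0,0)
step 4 (P CAS): counter=10 r=(8,9) succ=(0,1) retry=(1,0)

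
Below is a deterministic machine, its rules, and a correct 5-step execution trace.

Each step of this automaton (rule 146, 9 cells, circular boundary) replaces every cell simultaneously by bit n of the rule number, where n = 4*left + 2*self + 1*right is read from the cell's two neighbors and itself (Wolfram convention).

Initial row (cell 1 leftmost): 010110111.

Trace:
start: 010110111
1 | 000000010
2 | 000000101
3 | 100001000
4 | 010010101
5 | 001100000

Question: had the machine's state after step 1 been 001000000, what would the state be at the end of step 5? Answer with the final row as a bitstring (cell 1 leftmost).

state after step 1 := 001000000
2 | 010100000
3 | 100010000
4 | 010101001
5 | 000000110

000000110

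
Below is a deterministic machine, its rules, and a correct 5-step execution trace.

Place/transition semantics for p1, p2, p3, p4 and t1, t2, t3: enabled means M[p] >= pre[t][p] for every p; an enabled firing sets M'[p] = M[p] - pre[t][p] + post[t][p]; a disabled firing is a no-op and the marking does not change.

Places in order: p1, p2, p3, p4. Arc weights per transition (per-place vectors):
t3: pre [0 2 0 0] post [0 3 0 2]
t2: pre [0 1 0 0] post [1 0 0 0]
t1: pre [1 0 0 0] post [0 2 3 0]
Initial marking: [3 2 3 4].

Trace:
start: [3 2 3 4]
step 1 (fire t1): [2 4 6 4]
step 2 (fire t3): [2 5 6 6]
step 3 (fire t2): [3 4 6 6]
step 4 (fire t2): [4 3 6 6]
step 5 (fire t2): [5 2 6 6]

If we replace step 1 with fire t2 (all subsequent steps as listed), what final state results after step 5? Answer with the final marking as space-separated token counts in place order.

(re-executing from step 1 with the substitution; state before step 1: [3 2 3 4])
step 1 (fire t2): [4 1 3 4]
step 2 (fire t3): [4 1 3 4]
step 3 (fire t2): [5 0 3 4]
step 4 (fire t2): [5 0 3 4]
step 5 (fire t2): [5 0 3 4]

5 0 3 4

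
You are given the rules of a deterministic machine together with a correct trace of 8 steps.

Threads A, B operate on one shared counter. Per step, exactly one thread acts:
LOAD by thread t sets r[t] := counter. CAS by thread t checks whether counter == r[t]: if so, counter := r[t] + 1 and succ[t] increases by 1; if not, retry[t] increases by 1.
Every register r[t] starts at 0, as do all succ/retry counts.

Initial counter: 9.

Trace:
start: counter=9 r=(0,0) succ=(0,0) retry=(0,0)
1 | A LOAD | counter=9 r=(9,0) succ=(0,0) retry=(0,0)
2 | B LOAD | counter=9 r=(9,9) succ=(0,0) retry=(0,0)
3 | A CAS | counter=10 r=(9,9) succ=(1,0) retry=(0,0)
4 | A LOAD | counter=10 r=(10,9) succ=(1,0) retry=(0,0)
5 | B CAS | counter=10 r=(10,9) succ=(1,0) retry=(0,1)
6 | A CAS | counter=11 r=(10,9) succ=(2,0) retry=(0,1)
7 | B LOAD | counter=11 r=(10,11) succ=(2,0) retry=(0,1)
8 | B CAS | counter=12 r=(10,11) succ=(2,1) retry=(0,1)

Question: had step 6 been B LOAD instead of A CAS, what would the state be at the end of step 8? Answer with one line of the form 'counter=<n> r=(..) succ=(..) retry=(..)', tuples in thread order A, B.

(re-executing from step 6 with the substitution; state before step 6: counter=10 r=(10,9) succ=(1,0) retry=(0,1))
6 | B LOAD | counter=10 r=(10,10) succ=(1,0) retry=(0,1)
7 | B LOAD | counter=10 r=(10,10) succ=(1,0) retry=(0,1)
8 | B CAS | counter=11 r=(10,10) succ=(1,1) retry=(0,1)

counter=11 r=(10,10) succ=(1,1) retry=(0,1)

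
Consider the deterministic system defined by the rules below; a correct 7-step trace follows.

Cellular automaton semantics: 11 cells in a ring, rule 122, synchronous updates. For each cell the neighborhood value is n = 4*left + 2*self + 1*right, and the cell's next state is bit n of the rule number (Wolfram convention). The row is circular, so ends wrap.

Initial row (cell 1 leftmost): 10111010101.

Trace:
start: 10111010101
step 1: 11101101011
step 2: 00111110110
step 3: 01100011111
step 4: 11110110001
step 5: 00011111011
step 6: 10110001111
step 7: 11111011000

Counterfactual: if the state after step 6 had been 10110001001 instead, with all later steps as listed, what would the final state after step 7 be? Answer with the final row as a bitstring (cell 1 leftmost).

11111010111

state after step 6 := 10110001001
step 7: 11111010111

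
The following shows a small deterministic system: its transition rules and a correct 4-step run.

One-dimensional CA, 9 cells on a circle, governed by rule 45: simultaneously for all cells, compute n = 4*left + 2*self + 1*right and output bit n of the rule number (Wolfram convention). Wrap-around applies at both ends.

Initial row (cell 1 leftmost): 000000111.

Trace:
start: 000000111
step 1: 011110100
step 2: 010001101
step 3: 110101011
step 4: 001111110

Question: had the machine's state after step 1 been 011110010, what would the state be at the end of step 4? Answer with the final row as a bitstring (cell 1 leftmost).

state after step 1 := 011110010
step 2: 010000010
step 3: 010111010
step 4: 011100110

011100110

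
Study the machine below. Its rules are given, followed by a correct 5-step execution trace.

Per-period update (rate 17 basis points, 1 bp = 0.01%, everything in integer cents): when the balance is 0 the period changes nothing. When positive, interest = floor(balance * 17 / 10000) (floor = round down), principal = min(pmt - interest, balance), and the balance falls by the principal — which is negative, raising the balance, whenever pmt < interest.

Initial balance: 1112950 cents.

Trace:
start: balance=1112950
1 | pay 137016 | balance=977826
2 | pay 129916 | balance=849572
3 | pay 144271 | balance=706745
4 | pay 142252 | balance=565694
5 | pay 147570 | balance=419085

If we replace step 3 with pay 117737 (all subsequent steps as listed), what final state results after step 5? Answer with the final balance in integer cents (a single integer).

445709

(re-executing from step 3 with the substitution; state before step 3: balance=849572)
3 | pay 117737 | balance=733279
4 | pay 142252 | balance=592273
5 | pay 147570 | balance=445709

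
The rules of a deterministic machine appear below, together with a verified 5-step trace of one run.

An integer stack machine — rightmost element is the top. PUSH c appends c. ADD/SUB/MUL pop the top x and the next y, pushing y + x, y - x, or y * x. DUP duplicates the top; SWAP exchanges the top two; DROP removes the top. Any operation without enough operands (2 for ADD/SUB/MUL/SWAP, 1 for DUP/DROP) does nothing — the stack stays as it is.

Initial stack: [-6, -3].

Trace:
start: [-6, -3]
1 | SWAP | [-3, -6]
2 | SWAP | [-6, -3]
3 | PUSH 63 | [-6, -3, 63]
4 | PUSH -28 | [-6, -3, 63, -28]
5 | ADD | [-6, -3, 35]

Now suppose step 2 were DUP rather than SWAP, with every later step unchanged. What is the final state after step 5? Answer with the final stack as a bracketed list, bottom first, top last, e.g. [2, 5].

[-3, -6, -6, 35]

(re-executing from step 2 with the substitution; state before step 2: [-3, -6])
2 | DUP | [-3, -6, -6]
3 | PUSH 63 | [-3, -6, -6, 63]
4 | PUSH -28 | [-3, -6, -6, 63, -28]
5 | ADD | [-3, -6, -6, 35]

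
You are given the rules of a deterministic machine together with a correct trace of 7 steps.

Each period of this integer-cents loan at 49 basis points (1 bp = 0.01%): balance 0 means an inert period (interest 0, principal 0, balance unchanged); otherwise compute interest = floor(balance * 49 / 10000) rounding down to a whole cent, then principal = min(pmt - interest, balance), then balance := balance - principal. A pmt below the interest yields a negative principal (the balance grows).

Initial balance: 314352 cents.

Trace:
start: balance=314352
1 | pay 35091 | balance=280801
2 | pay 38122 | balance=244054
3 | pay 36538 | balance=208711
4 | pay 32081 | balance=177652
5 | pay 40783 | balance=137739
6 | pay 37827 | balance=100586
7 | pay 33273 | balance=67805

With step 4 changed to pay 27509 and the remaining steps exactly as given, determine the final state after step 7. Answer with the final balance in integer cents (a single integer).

(re-executing from step 4 with the substitution; state before step 4: balance=208711)
4 | pay 27509 | balance=182224
5 | pay 40783 | balance=142333
6 | pay 37827 | balance=105203
7 | pay 33273 | balance=72445

72445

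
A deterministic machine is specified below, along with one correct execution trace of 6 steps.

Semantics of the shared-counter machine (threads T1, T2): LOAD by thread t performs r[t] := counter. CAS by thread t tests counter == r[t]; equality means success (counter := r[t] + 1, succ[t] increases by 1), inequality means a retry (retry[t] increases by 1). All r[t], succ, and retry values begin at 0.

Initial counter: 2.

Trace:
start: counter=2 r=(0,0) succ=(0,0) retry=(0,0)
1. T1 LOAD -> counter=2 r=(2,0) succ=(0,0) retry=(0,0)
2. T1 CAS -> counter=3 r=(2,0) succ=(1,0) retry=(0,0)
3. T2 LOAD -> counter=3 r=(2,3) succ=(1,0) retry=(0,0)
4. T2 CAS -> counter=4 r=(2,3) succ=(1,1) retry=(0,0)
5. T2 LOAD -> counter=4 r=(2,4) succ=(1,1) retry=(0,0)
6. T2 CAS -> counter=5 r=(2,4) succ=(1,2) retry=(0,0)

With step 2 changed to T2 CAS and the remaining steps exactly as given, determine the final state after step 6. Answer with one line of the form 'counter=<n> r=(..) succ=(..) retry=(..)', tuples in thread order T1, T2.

(re-executing from step 2 with the substitution; state before step 2: counter=2 r=(2,0) succ=(0,0) retry=(0,0))
2. T2 CAS -> counter=2 r=(2,0) succ=(0,0) retry=(0,1)
3. T2 LOAD -> counter=2 r=(2,2) succ=(0,0) retry=(0,1)
4. T2 CAS -> counter=3 r=(2,2) succ=(0,1) retry=(0,1)
5. T2 LOAD -> counter=3 r=(2,3) succ=(0,1) retry=(0,1)
6. T2 CAS -> counter=4 r=(2,3) succ=(0,2) retry=(0,1)

counter=4 r=(2,3) succ=(0,2) retry=(0,1)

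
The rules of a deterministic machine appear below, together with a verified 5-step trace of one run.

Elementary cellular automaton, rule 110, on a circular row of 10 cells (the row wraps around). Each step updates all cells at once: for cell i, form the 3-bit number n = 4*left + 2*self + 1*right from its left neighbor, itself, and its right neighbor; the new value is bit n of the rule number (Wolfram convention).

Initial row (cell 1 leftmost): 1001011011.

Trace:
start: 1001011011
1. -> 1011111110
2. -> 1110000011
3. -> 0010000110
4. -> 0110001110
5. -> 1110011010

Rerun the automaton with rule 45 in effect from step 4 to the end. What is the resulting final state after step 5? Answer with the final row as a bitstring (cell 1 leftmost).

(re-executing steps 4..5 under rule 45; state before step 4: 0010000110)
4. -> 1010110100
5. -> 1111101100

1111101100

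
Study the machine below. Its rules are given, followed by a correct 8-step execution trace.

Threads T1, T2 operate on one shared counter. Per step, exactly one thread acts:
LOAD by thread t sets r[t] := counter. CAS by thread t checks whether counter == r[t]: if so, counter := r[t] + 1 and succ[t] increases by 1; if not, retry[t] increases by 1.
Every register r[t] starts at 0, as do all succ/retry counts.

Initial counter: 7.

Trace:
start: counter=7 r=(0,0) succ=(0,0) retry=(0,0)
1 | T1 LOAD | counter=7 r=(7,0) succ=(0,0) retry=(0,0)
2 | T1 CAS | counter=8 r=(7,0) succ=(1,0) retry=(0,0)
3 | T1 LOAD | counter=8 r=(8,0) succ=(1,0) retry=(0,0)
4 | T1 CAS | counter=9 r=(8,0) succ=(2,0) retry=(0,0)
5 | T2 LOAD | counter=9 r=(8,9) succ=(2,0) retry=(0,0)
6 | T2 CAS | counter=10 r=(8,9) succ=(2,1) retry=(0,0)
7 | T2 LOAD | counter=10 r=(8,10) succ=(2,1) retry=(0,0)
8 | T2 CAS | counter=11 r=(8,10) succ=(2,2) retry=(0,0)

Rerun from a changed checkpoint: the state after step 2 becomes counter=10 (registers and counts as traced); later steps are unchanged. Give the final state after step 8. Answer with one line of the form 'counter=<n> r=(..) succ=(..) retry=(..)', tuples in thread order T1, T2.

state after step 2 := counter=10 r=(7,0) succ=(1,0) retry=(0,0)
3 | T1 LOAD | counter=10 r=(10,0) succ=(1,0) retry=(0,0)
4 | T1 CAS | counter=11 r=(10,0) succ=(2,0) retry=(0,0)
5 | T2 LOAD | counter=11 r=(10,11) succ=(2,0) retry=(0,0)
6 | T2 CAS | counter=12 r=(10,11) succ=(2,1) retry=(0,0)
7 | T2 LOAD | counter=12 r=(10,12) succ=(2,1) retry=(0,0)
8 | T2 CAS | counter=13 r=(10,12) succ=(2,2) retry=(0,0)

counter=13 r=(10,12) succ=(2,2) retry=(0,0)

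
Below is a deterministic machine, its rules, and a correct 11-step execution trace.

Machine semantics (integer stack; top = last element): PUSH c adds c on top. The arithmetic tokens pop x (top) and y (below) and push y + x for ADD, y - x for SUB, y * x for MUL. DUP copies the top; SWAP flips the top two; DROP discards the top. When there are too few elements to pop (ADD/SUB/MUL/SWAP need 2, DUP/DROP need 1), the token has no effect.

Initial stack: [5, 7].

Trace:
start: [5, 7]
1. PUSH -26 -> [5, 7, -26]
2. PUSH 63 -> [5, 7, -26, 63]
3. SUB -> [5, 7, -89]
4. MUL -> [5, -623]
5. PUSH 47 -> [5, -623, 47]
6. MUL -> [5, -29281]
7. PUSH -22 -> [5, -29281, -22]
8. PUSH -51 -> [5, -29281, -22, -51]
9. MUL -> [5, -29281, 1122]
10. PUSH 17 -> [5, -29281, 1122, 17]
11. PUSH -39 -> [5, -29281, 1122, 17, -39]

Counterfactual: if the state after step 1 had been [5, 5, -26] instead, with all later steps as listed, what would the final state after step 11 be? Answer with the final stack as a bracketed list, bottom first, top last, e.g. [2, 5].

[5, -20915, 1122, 17, -39]

state after step 1 := [5, 5, -26]
2. PUSH 63 -> [5, 5, -26, 63]
3. SUB -> [5, 5, -89]
4. MUL -> [5, -445]
5. PUSH 47 -> [5, -445, 47]
6. MUL -> [5, -20915]
7. PUSH -22 -> [5, -20915, -22]
8. PUSH -51 -> [5, -20915, -22, -51]
9. MUL -> [5, -20915, 1122]
10. PUSH 17 -> [5, -20915, 1122, 17]
11. PUSH -39 -> [5, -20915, 1122, 17, -39]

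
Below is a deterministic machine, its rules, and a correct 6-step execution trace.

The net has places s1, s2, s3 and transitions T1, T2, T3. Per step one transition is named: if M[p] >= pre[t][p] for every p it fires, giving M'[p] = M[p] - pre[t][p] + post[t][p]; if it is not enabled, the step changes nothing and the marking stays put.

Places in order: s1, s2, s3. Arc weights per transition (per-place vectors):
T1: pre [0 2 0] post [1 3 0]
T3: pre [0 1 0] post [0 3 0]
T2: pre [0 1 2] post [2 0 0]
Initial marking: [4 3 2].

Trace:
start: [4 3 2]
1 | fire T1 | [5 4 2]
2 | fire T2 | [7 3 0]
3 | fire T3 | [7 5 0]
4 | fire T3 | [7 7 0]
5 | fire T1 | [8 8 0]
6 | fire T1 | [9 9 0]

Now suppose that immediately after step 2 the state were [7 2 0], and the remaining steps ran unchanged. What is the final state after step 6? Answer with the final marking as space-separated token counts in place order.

state after step 2 := [7 2 0]
3 | fire T3 | [7 4 0]
4 | fire T3 | [7 6 0]
5 | fire T1 | [8 7 0]
6 | fire T1 | [9 8 0]

9 8 0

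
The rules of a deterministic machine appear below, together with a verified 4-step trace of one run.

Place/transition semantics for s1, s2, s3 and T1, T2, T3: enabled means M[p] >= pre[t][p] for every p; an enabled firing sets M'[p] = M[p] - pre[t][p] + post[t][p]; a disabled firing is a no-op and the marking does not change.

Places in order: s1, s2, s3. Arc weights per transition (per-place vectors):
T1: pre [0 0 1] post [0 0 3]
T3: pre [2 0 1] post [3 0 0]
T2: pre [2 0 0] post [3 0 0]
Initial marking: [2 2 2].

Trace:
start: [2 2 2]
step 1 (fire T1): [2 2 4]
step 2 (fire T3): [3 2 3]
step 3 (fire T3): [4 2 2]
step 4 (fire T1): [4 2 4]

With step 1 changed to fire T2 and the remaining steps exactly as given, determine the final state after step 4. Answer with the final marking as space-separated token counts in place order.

(re-executing from step 1 with the substitution; state before step 1: [2 2 2])
step 1 (fire T2): [3 2 2]
step 2 (fire T3): [4 2 1]
step 3 (fire T3): [5 2 0]
step 4 (fire T1): [5 2 0]

5 2 0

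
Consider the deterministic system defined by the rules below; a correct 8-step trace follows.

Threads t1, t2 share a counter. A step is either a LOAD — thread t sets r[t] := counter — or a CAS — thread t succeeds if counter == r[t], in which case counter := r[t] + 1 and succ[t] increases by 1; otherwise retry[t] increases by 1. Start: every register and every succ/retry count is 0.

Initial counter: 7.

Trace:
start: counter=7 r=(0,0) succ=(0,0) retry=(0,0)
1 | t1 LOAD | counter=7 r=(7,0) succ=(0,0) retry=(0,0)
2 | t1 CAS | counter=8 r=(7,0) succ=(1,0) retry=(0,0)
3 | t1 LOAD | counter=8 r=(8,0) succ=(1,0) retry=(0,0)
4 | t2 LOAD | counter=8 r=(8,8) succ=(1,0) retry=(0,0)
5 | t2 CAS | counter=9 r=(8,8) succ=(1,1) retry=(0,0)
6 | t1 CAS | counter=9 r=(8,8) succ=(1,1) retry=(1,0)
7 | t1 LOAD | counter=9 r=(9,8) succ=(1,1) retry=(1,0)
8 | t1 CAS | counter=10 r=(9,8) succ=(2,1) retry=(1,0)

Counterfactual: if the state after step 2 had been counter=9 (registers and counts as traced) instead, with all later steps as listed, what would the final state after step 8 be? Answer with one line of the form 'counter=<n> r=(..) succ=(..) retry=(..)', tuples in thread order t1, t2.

state after step 2 := counter=9 r=(7,0) succ=(1,0) retry=(0,0)
3 | t1 LOAD | counter=9 r=(9,0) succ=(1,0) retry=(0,0)
4 | t2 LOAD | counter=9 r=(9,9) succ=(1,0) retry=(0,0)
5 | t2 CAS | counter=10 r=(9,9) succ=(1,1) retry=(0,0)
6 | t1 CAS | counter=10 r=(9,9) succ=(1,1) retry=(1,0)
7 | t1 LOAD | counter=10 r=(10,9) succ=(1,1) retry=(1,0)
8 | t1 CAS | counter=11 r=(10,9) succ=(2,1) retry=(1,0)

counter=11 r=(10,9) succ=(2,1) retry=(1,0)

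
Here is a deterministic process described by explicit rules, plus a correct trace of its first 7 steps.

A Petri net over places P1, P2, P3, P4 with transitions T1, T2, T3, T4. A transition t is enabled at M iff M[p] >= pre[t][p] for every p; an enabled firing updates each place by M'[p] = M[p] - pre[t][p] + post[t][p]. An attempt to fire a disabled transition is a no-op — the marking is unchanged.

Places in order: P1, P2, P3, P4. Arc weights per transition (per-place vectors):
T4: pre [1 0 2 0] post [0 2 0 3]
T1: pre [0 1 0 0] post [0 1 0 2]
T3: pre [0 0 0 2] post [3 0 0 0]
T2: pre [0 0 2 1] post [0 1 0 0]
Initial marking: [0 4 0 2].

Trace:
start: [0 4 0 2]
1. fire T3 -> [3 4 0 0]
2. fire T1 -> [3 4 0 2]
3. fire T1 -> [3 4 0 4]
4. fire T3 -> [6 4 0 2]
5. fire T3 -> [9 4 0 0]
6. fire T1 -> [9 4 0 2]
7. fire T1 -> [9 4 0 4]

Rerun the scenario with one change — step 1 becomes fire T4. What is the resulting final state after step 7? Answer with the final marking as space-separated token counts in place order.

(re-executing from step 1 with the substitution; state before step 1: [0 4 0 2])
1. fire T4 -> [0 4 0 2]
2. fire T1 -> [0 4 0 4]
3. fire T1 -> [0 4 0 6]
4. fire T3 -> [3 4 0 4]
5. fire T3 -> [6 4 0 2]
6. fire T1 -> [6 4 0 4]
7. fire T1 -> [6 4 0 6]

6 4 0 6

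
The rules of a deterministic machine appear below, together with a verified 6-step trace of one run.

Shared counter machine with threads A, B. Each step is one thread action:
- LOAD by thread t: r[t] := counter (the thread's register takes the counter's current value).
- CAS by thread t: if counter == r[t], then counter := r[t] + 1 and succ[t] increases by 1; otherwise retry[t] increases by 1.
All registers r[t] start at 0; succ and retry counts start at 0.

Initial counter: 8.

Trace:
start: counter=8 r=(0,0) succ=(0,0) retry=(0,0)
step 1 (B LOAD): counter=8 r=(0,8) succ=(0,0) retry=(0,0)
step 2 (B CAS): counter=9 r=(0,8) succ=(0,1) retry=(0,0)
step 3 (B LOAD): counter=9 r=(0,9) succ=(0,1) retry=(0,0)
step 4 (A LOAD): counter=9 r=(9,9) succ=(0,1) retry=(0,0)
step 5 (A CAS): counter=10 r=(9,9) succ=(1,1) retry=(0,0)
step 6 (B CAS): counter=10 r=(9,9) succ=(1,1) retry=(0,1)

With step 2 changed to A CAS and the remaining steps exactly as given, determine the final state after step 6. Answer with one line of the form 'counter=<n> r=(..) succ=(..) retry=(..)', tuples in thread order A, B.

counter=9 r=(8,8) succ=(1,0) retry=(1,1)

(re-executing from step 2 with the substitution; state before step 2: counter=8 r=(0,8) succ=(0,0) retry=(0,0))
step 2 (A CAS): counter=8 r=(0,8) succ=(0,0) retry=(1,0)
step 3 (B LOAD): counter=8 r=(0,8) succ=(0,0) retry=(1,0)
step 4 (A LOAD): counter=8 r=(8,8) succ=(0,0) retry=(1,0)
step 5 (A CAS): counter=9 r=(8,8) succ=(1,0) retry=(1,0)
step 6 (B CAS): counter=9 r=(8,8) succ=(1,0) retry=(1,1)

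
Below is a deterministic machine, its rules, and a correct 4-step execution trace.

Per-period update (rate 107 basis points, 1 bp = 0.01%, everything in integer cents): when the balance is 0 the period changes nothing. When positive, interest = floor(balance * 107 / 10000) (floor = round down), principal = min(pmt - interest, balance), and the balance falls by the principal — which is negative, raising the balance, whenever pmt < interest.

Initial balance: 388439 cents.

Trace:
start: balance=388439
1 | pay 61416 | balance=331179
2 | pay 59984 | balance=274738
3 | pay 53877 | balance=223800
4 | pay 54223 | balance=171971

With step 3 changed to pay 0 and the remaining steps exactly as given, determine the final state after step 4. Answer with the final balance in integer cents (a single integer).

(re-executing from step 3 with the substitution; state before step 3: balance=274738)
3 | pay 0 | balance=277677
4 | pay 54223 | balance=226425

226425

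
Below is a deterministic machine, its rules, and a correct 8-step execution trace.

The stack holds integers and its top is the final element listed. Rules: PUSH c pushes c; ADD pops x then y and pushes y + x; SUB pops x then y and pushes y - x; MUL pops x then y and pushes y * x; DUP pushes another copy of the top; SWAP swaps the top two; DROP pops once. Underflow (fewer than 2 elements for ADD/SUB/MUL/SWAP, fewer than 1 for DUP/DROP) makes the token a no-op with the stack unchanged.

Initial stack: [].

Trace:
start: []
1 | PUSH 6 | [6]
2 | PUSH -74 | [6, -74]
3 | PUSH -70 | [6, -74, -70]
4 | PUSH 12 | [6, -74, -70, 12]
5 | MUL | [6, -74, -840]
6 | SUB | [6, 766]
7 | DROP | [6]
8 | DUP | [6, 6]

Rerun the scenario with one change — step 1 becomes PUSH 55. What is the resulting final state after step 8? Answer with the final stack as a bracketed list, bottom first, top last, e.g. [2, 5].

[55, 55]

(re-executing from step 1 with the substitution; state before step 1: [])
1 | PUSH 55 | [55]
2 | PUSH -74 | [55, -74]
3 | PUSH -70 | [55, -74, -70]
4 | PUSH 12 | [55, -74, -70, 12]
5 | MUL | [55, -74, -840]
6 | SUB | [55, 766]
7 | DROP | [55]
8 | DUP | [55, 55]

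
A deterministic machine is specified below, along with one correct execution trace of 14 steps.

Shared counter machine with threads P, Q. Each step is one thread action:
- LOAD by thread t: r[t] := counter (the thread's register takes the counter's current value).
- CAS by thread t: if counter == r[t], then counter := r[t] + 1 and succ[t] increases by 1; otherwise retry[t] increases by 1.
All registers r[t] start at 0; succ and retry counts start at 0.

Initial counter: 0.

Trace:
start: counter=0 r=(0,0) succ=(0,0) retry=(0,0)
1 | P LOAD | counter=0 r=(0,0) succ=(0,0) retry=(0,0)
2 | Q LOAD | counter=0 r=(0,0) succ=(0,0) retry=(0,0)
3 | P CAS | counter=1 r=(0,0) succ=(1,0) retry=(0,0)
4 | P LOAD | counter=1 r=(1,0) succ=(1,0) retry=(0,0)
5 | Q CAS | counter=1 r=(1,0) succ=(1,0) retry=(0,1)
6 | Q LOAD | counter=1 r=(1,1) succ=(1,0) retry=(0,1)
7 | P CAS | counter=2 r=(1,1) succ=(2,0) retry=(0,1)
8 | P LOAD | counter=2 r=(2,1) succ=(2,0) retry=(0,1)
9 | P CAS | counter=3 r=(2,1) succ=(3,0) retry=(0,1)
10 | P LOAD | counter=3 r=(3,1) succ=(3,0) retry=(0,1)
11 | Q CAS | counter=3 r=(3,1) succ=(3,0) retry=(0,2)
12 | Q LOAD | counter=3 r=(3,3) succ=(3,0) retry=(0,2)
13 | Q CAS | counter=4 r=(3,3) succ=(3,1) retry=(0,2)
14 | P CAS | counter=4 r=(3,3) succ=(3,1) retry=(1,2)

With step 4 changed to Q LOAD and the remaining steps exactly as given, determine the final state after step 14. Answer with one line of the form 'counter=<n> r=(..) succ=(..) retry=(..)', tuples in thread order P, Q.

counter=4 r=(3,3) succ=(2,2) retry=(2,1)

(re-executing from step 4 with the substitution; state before step 4: counter=1 r=(0,0) succ=(1,0) retry=(0,0))
4 | Q LOAD | counter=1 r=(0,1) succ=(1,0) retry=(0,0)
5 | Q CAS | counter=2 r=(0,1) succ=(1,1) retry=(0,0)
6 | Q LOAD | counter=2 r=(0,2) succ=(1,1) retry=(0,0)
7 | P CAS | counter=2 r=(0,2) succ=(1,1) retry=(1,0)
8 | P LOAD | counter=2 r=(2,2) succ=(1,1) retry=(1,0)
9 | P CAS | counter=3 r=(2,2) succ=(2,1) retry=(1,0)
10 | P LOAD | counter=3 r=(3,2) succ=(2,1) retry=(1,0)
11 | Q CAS | counter=3 r=(3,2) succ=(2,1) retry=(1,1)
12 | Q LOAD | counter=3 r=(3,3) succ=(2,1) retry=(1,1)
13 | Q CAS | counter=4 r=(3,3) succ=(2,2) retry=(1,1)
14 | P CAS | counter=4 r=(3,3) succ=(2,2) retry=(2,1)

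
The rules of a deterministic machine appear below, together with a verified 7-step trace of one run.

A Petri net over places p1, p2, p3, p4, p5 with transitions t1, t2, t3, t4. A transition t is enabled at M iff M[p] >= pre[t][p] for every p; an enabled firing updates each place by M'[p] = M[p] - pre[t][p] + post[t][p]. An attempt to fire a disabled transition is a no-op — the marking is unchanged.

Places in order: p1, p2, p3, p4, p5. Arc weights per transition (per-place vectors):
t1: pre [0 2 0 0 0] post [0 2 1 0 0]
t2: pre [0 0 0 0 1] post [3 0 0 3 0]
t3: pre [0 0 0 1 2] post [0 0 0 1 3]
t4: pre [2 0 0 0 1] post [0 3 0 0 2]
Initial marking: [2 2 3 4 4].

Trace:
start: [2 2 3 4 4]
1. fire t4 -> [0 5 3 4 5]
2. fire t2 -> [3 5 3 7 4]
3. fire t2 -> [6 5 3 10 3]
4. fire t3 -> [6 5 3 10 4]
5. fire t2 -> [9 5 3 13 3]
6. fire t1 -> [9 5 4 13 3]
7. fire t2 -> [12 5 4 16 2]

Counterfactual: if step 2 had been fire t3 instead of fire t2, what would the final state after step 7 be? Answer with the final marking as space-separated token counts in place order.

9 5 4 13 4

(re-executing from step 2 with the substitution; state before step 2: [0 5 3 4 5])
2. fire t3 -> [0 5 3 4 6]
3. fire t2 -> [3 5 3 7 5]
4. fire t3 -> [3 5 3 7 6]
5. fire t2 -> [6 5 3 10 5]
6. fire t1 -> [6 5 4 10 5]
7. fire t2 -> [9 5 4 13 4]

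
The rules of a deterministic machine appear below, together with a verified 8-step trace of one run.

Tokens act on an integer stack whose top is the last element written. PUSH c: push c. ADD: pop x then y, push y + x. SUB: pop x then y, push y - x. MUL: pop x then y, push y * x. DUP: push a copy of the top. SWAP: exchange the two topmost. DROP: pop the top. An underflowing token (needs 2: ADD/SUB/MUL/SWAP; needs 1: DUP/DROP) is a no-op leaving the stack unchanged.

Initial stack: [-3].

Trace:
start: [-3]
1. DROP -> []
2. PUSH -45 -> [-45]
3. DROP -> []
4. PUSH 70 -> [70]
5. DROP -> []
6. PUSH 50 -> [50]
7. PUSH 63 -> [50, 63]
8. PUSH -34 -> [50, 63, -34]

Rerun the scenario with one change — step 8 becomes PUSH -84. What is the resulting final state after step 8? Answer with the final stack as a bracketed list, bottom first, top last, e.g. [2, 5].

(re-executing from step 8 with the substitution; state before step 8: [50, 63])
8. PUSH -84 -> [50, 63, -84]

[50, 63, -84]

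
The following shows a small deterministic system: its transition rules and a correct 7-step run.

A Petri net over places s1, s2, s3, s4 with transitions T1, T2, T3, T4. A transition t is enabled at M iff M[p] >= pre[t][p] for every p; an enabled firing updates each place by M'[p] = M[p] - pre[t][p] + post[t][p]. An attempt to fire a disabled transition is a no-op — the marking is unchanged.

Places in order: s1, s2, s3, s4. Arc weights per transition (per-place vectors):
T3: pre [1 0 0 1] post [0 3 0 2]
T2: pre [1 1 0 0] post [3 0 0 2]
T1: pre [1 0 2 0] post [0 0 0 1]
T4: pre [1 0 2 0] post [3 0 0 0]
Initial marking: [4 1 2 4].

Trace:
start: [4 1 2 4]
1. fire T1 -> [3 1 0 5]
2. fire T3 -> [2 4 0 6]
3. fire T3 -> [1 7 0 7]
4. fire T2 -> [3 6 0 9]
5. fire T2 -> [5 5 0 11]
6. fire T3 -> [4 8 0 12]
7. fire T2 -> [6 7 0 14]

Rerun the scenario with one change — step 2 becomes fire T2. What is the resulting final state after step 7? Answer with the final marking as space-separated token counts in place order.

(re-executing from step 2 with the substitution; state before step 2: [3 1 0 5])
2. fire T2 -> [5 0 0 7]
3. fire T3 -> [4 3 0 8]
4. fire T2 -> [6 2 0 10]
5. fire T2 -> [8 1 0 12]
6. fire T3 -> [7 4 0 13]
7. fire T2 -> [9 3 0 15]

9 3 0 15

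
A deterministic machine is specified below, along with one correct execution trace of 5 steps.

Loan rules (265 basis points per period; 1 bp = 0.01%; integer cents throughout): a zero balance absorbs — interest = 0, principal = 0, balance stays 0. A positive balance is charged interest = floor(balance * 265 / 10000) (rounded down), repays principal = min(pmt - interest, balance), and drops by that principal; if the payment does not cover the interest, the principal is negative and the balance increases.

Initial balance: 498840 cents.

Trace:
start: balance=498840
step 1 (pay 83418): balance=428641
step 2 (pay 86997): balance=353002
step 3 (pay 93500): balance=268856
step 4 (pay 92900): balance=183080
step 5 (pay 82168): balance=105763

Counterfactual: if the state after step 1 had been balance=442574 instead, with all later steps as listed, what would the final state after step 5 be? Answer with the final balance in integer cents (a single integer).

state after step 1 := balance=442574
step 2 (pay 86997): balance=367305
step 3 (pay 93500): balance=283538
step 4 (pay 92900): balance=198151
step 5 (pay 82168): balance=121234

121234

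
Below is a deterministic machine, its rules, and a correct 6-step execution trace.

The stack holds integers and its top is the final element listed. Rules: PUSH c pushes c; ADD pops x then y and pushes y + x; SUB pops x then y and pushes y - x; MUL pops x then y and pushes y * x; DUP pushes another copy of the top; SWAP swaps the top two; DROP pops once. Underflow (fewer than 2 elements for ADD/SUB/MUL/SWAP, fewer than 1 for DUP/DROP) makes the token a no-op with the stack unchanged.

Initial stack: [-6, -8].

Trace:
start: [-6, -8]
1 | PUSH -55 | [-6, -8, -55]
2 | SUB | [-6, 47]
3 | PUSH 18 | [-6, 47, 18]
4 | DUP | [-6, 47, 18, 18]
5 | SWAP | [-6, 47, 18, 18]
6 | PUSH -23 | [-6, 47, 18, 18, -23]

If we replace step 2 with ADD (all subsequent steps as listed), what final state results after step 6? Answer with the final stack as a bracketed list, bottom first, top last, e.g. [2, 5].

(re-executing from step 2 with the substitution; state before step 2: [-6, -8, -55])
2 | ADD | [-6, -63]
3 | PUSH 18 | [-6, -63, 18]
4 | DUP | [-6, -63, 18, 18]
5 | SWAP | [-6, -63, 18, 18]
6 | PUSH -23 | [-6, -63, 18, 18, -23]

[-6, -63, 18, 18, -23]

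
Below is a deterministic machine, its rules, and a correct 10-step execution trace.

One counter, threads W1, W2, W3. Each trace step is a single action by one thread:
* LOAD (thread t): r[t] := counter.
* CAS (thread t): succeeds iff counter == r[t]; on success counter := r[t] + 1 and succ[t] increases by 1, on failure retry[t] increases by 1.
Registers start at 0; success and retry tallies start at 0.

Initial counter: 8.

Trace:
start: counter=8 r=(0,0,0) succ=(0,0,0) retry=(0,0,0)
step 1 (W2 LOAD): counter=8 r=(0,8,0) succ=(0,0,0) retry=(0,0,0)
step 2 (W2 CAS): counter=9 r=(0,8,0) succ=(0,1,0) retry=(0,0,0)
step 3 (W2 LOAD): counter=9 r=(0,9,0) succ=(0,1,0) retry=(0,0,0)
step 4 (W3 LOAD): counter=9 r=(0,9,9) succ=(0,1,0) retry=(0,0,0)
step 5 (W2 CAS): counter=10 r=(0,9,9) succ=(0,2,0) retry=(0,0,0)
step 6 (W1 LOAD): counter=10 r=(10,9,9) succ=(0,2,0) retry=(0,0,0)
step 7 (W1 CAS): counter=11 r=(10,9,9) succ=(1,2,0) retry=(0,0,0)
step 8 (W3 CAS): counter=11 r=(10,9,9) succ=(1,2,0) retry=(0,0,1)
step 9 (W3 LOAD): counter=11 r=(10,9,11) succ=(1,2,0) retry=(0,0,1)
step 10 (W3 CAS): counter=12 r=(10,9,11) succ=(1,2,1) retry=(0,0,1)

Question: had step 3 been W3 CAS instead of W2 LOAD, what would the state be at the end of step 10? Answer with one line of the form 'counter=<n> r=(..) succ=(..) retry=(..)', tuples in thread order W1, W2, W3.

(re-executing from step 3 with the substitution; state before step 3: counter=9 r=(0,8,0) succ=(0,1,0) retry=(0,0,0))
step 3 (W3 CAS): counter=9 r=(0,8,0) succ=(0,1,0) retry=(0,0,1)
step 4 (W3 LOAD): counter=9 r=(0,8,9) succ=(0,1,0) retry=(0,0,1)
step 5 (W2 CAS): counter=9 r=(0,8,9) succ=(0,1,0) retry=(0,1,1)
step 6 (W1 LOAD): counter=9 r=(9,8,9) succ=(0,1,0) retry=(0,1,1)
step 7 (W1 CAS): counter=10 r=(9,8,9) succ=(1,1,0) retry=(0,1,1)
step 8 (W3 CAS): counter=10 r=(9,8,9) succ=(1,1,0) retry=(0,1,2)
step 9 (W3 LOAD): counter=10 r=(9,8,10) succ=(1,1,0) retry=(0,1,2)
step 10 (W3 CAS): counter=11 r=(9,8,10) succ=(1,1,1) retry=(0,1,2)

counter=11 r=(9,8,10) succ=(1,1,1) retry=(0,1,2)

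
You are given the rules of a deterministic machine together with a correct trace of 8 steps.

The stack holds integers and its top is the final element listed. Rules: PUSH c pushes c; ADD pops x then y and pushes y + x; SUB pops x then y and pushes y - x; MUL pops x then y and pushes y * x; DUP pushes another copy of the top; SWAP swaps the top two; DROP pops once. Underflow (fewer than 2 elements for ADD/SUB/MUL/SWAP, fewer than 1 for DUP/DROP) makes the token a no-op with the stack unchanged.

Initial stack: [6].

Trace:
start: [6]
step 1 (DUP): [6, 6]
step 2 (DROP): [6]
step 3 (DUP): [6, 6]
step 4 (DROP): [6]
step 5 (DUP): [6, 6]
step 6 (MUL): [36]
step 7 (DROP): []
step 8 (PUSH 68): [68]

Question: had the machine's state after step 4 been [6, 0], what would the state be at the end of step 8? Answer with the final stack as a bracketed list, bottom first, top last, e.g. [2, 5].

[6, 68]

state after step 4 := [6, 0]
step 5 (DUP): [6, 0, 0]
step 6 (MUL): [6, 0]
step 7 (DROP): [6]
step 8 (PUSH 68): [6, 68]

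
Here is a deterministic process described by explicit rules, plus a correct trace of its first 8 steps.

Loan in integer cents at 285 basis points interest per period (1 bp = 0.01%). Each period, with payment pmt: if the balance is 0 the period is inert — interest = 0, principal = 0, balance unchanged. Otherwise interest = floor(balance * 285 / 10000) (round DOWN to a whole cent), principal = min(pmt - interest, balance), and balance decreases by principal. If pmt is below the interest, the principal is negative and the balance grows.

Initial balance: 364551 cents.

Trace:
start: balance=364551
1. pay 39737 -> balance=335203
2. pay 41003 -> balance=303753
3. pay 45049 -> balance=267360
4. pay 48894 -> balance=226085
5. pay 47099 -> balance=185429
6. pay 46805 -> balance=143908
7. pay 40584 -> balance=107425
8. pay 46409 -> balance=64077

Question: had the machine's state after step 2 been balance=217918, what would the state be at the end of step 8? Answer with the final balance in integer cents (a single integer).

state after step 2 := balance=217918
3. pay 45049 -> balance=179079
4. pay 48894 -> balance=135288
5. pay 47099 -> balance=92044
6. pay 46805 -> balance=47862
7. pay 40584 -> balance=8642
8. pay 46409 -> balance=0

0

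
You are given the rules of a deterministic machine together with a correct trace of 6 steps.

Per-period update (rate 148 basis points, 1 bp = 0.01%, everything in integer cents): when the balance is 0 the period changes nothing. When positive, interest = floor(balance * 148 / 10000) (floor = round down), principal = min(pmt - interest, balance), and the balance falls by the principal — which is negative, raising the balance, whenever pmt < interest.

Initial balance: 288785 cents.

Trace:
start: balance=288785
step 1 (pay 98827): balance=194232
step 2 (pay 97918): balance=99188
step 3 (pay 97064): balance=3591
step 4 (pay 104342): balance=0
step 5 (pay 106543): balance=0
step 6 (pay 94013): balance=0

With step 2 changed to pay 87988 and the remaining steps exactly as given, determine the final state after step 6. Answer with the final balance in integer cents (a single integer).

(re-executing from step 2 with the substitution; state before step 2: balance=194232)
step 2 (pay 87988): balance=109118
step 3 (pay 97064): balance=13668
step 4 (pay 104342): balance=0
step 5 (pay 106543): balance=0
step 6 (pay 94013): balance=0

0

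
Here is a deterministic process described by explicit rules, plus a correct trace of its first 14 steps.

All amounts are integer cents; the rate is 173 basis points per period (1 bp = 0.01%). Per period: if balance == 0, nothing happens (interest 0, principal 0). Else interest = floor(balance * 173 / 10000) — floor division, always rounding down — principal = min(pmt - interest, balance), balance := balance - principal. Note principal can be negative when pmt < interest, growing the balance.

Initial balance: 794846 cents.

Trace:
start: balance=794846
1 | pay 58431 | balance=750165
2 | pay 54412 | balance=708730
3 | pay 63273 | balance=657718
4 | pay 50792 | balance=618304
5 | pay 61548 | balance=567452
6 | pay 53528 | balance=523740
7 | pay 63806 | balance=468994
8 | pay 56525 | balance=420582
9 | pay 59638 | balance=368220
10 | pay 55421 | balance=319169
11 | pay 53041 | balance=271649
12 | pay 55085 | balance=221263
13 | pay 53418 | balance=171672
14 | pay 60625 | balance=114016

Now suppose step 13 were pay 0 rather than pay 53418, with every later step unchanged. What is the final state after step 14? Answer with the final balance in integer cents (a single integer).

168359

(re-executing from step 13 with the substitution; state before step 13: balance=221263)
13 | pay 0 | balance=225090
14 | pay 60625 | balance=168359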